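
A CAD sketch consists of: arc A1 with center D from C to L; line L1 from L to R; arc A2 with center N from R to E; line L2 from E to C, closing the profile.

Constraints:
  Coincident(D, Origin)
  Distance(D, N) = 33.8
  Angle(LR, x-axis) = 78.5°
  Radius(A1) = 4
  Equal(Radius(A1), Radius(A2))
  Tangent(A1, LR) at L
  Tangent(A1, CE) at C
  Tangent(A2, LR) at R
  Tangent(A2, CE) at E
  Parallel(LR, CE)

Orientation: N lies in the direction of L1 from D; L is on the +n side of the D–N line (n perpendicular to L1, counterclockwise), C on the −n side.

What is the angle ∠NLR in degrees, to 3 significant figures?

6.75°

The slot axis is L1's direction at 78.5°, so u = (cos 78.5°, sin 78.5°) = (0.199, 0.980) and n = (−sin 78.5°, cos 78.5°) = (-0.980, 0.199). D is at the origin and N lies 33.8 along u from D, so N = 33.8·u = (6.74, 33.1). Tangency of A1 to both parallel lines with radius 4.0 puts L and C at D ± 4.0·n: L = (-3.92, 0.797), C = (3.92, -0.797). Equal radii place R and E the same way about N: R = N + 4.0·n = (2.82, 33.9), E = N − 4.0·n = (10.7, 32.3). Then cos ∠NLR = LN·LR / (|LN||LR|), giving 6.75°.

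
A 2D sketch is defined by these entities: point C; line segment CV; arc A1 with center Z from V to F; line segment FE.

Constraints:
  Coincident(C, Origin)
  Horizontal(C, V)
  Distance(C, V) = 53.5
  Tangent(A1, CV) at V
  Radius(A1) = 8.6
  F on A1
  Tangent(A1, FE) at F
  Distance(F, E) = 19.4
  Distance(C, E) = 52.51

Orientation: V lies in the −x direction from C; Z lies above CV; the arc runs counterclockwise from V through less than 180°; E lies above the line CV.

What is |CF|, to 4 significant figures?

45.69

C is at the origin; C and V share the same y with |CV| = 53.5 and V on the −x side, so V = (-53.50, 0.000). The tangent condition forces ZV to be normal to CV, so Z = V + (0, 8.6) = (-53.50, 8.600). Since ZF ⟂ FE (tangency), |ZE| = √(8.6² + 19.4²) = 21.22 regardless of where F sits on A1. So E lies on both circle(C, 52.51) and circle(Z, 21.22); the above-CV intersection is E = (-44.53, 27.83). F is the foot of the tangent from E: F = (-44.90, 8.434).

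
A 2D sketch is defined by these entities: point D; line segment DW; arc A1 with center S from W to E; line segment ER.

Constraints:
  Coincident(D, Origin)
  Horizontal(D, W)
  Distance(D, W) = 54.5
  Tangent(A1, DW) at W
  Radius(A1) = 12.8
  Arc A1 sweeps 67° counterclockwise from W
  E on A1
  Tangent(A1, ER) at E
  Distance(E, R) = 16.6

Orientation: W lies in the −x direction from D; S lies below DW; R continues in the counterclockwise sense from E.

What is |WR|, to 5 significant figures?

29.434

D is at the origin; D and W share the same y with |DW| = 54.5 and W on the −x side, so W = (-54.500, 0.0000). Tangency of A1 to DW means the radius SW is perpendicular to DW, so S = W + (0, -12.8) = (-54.500, -12.800). On A1, W sits at bearing 90° from S; a 67° counterclockwise sweep puts E at bearing 157°, so E = S + 12.8·(cos 157°, sin 157°) = (-66.282, -7.7986). Since A1 is tangent to ER there, SE ⟂ ER, so ER runs along (−sin 157°, cos 157°); with |ER| = 16.6, R = (-72.769, -23.079). Then |WR| = |R − W| = 29.434.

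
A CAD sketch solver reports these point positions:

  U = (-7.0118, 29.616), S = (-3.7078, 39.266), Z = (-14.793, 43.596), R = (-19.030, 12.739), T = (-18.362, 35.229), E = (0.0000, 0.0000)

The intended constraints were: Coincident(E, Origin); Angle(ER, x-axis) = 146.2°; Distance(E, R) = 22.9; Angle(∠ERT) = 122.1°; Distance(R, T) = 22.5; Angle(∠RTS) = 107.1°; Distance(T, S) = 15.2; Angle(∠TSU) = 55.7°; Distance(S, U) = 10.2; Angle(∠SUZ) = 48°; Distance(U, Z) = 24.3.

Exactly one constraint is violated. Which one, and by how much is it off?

Distance(U, Z) = 24.3 — off by 8.30.

E = (0.00, 0.00) ✓; ER at 146.2° ✓; |ER| = 22.90 ✓; ∠ERT = 122.1° ✓; |RT| = 22.50 ✓; ∠RTS = 107.1° ✓; |TS| = 15.20 ✓; ∠TSU = 55.70° ✓; |SU| = 10.20 ✓; ∠SUZ = 48.00° ✓; |UZ| = 16.00 ✗.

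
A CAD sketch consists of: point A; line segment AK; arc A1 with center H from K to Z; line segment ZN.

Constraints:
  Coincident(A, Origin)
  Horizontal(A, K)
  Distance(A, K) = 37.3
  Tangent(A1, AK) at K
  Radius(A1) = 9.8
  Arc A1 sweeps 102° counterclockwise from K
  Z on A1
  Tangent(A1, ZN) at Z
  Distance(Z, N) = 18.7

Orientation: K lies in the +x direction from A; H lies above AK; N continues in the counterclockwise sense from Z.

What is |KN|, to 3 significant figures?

30.7

A is at the origin; A and K share the same y with |AK| = 37.3 and K on the +x side, so K = (37.3, 0.00). Tangency of A1 to AK means the radius HK is perpendicular to AK, so H = K + (0, 9.8) = (37.3, 9.80). On A1, K sits at bearing -90° from H; a 102° counterclockwise sweep puts Z at bearing 12°, so Z = H + 9.8·(cos 12°, sin 12°) = (46.9, 11.8). Tangency of A1 to ZN means the radius HZ is perpendicular to ZN, so ZN runs along (−sin 12°, cos 12°); with |ZN| = 18.7, N = (43.0, 30.1). Then |KN| = |N − K| = 30.7.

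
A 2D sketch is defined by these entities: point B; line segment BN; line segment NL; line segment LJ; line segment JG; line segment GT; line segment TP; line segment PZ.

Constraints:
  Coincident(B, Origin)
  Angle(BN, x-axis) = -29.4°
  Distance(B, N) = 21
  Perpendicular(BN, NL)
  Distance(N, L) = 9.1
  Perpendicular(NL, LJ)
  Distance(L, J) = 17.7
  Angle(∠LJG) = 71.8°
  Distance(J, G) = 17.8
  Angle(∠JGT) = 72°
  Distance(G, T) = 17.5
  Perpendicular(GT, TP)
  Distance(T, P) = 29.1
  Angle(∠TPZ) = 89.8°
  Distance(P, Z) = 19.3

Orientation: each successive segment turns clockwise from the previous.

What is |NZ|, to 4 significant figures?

34.01

B is at the origin; BN runs at -29.4° with length 21.0, so N = (18.30, -10.31). The perpendicularity gives NL at right angles to BN, so NL runs at -119.4°; with |NL| = 9.1, L = (13.83, -18.24). NL is perpendicular to LJ, so LJ runs at 150.6°; with |LJ| = 17.7, J = (-1.592, -9.548). ∠LJG = 71.8° gives JG at 42.40° from the x-axis; with |JG| = 17.8, G = (11.55, 2.455). ∠JGT = 72.0° gives GT at -65.60° from the x-axis; with |GT| = 17.5, T = (18.78, -13.48). GT is perpendicular to TP, so TP runs at -155.6°; with |TP| = 29.1, P = (-7.719, -25.50). ∠TPZ = 89.8° gives PZ at 114.2° from the x-axis; with |PZ| = 19.3, Z = (-15.63, -7.900). Then |NZ| = |Z − N| = 34.01.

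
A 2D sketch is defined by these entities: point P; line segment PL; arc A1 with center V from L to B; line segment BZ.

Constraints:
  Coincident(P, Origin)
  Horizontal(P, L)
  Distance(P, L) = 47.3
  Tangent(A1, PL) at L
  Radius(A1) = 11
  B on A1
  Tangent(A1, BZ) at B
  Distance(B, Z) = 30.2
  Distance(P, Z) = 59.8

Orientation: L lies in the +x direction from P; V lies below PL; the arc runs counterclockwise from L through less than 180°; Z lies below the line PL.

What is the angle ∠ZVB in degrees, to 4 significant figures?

69.99°

P is at the origin; PL is horizontal with |PL| = 47.3 and L on the +x side, so L = (47.30, 0.000). Since A1 is tangent to PL there, VL ⟂ PL, so V = L + (0, -11) = (47.30, -11.00). Since VB ⟂ BZ (tangency), |VZ| = √(11.0² + 30.2²) = 32.14 regardless of where B sits on A1. So Z lies on both circle(P, 59.8) and circle(V, 32.14); the below-PL intersection is Z = (41.88, -42.68). B is the foot of the tangent from Z: B = (36.48, -12.97).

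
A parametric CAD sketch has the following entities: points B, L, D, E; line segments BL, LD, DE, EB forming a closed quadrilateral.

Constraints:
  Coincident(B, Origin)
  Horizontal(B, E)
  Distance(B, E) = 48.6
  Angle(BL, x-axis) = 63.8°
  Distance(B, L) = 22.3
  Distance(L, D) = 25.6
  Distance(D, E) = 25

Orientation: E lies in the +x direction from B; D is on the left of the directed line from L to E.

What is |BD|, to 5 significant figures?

41.297

Checks: |BE| = 48.60 ✓; |BL| = 22.30 ✓; |LD| = 25.60 ✓; |DE| = 25.00 ✓.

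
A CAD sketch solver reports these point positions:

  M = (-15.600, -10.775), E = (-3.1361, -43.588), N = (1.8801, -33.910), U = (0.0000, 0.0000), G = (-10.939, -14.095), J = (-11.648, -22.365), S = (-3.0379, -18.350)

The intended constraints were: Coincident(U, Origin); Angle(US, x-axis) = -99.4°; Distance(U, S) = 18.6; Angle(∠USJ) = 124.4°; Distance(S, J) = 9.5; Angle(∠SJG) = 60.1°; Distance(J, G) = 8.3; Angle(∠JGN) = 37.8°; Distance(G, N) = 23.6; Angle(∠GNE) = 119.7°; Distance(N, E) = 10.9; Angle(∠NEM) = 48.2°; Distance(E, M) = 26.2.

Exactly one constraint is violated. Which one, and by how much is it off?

Distance(E, M) = 26.2 — off by 8.90.

U = (0.00, 0.00) ✓; US at -99.40° ✓; |US| = 18.60 ✓; ∠USJ = 124.4° ✓; |SJ| = 9.500 ✓; ∠SJG = 60.10° ✓; |JG| = 8.300 ✓; ∠JGN = 37.80° ✓; |GN| = 23.60 ✓; ∠GNE = 119.7° ✓; |NE| = 10.90 ✓; ∠NEM = 48.20° ✓; |EM| = 35.10 ✗.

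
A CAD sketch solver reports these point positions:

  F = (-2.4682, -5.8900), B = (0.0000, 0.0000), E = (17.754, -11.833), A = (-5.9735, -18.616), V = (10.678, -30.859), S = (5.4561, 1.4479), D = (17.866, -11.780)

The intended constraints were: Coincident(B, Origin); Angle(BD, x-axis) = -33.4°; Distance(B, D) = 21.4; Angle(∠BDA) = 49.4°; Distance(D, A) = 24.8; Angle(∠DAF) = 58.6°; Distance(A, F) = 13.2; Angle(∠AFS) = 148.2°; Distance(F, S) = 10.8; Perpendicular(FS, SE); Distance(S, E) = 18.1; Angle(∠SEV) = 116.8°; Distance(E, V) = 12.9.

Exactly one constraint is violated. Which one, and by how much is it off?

Distance(E, V) = 12.9 — off by 7.40.

B = (0.00, 0.00) ✓; BD at -33.40° ✓; |BD| = 21.40 ✓; ∠BDA = 49.40° ✓; |DA| = 24.80 ✓; ∠DAF = 58.60° ✓; |AF| = 13.20 ✓; ∠AFS = 148.2° ✓; |FS| = 10.80 ✓; ∠(FS, SE) = 90.00° ✓; |SE| = 18.10 ✓; ∠SEV = 116.8° ✓; |EV| = 20.30 ✗.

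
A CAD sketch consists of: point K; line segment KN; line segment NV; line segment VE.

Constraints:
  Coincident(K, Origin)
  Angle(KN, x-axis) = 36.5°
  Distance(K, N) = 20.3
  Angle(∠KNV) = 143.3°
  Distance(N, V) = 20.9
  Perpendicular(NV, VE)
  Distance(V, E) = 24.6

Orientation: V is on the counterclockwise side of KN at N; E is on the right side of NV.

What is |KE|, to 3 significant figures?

52.3

K is at the origin; KN runs at 36.5° with length 20.3, so N = 20.3·(cos 36.5°, sin 36.5°) = (16.3, 12.1). ∠KNV = 143.3°, so NV runs at 36.5° + (180° − 143.3°) = 73.2° from the x-axis; with |NV| = 20.9, V = N + 20.9·(cos 73.2°, sin 73.2°) = (22.4, 32.1). NV ⟂ VE; with |VE| = 24.6 on the right of NV, E = V + 24.6·(0.957, -0.289) = (45.9, 25.0). Then |KE| = |E − K| = 52.3.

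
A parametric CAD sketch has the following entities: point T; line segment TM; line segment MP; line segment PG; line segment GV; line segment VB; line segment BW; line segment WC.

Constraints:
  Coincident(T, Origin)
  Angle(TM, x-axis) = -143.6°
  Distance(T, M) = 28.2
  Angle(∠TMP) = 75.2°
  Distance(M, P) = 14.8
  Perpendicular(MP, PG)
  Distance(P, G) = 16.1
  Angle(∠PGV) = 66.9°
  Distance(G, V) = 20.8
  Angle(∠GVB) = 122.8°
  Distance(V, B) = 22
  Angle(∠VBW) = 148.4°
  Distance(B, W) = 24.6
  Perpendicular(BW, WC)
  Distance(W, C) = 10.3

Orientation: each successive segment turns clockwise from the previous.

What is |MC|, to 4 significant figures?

34.43

T is at the origin; TM runs at -143.6° with length 28.2, so M = (-22.70, -16.73). ∠TMP = 75.2° gives MP at 111.6° from the x-axis; with |MP| = 14.8, P = (-28.15, -2.974). MP ⟂ PG, so PG runs at 21.60°; with |PG| = 16.1, G = (-13.18, 2.953). ∠PGV = 66.9° gives GV at -91.50° from the x-axis; with |GV| = 20.8, V = (-13.72, -17.84). ∠GVB = 122.8° gives VB at -148.7° from the x-axis; with |VB| = 22.0, B = (-32.52, -29.27). ∠VBW = 148.4° gives BW at 179.7° from the x-axis; with |BW| = 24.6, W = (-57.12, -29.14). The perpendicularity gives WC at right angles to BW, so WC runs at 89.70°; with |WC| = 10.3, C = (-57.07, -18.84). Then |MC| = |C − M| = 34.43.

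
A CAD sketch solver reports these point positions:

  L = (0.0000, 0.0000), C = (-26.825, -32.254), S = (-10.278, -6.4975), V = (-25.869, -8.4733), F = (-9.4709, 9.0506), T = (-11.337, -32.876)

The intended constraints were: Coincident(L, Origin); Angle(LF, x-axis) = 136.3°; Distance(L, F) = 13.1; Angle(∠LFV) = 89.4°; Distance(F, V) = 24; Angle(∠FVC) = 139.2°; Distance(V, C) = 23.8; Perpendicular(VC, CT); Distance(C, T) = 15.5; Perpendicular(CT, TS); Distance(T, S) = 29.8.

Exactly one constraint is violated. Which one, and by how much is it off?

Distance(T, S) = 29.8 — off by 3.40.

L = (0.00, 0.00) ✓; LF at 136.3° ✓; |LF| = 13.10 ✓; ∠LFV = 89.40° ✓; |FV| = 24.00 ✓; ∠FVC = 139.2° ✓; |VC| = 23.80 ✓; ∠(VC, CT) = 90.00° ✓; |CT| = 15.50 ✓; ∠(CT, TS) = 90.00° ✓; |TS| = 26.40 ✗.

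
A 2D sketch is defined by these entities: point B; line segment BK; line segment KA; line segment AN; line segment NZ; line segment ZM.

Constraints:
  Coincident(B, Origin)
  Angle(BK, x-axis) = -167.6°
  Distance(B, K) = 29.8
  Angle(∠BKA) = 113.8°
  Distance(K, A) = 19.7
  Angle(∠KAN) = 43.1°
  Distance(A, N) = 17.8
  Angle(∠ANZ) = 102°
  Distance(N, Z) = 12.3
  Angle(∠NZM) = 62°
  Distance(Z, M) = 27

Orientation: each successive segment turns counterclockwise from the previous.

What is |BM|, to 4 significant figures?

47.48

∠ANZ = 102.0° gives NZ at 113.5° from the x-axis; with |NZ| = 12.3, Z = (-23.41, -4.094). ∠NZM = 62.0° gives ZM at -128.5° from the x-axis; with |ZM| = 27.0, M = (-40.22, -25.22). Then |BM| = |M − B| = 47.48.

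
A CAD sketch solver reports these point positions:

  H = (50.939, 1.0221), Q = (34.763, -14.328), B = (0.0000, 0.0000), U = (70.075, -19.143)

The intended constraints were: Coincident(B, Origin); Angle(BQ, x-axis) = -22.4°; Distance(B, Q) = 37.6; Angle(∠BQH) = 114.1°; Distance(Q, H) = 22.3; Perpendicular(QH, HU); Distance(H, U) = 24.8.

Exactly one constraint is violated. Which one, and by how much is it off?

Distance(H, U) = 24.8 — off by 3.00.

B = (0.00, 0.00) ✓; BQ at -22.40° ✓; |BQ| = 37.60 ✓; ∠BQH = 114.1° ✓; |QH| = 22.30 ✓; ∠(QH, HU) = 90.00° ✓; |HU| = 27.80 ✗.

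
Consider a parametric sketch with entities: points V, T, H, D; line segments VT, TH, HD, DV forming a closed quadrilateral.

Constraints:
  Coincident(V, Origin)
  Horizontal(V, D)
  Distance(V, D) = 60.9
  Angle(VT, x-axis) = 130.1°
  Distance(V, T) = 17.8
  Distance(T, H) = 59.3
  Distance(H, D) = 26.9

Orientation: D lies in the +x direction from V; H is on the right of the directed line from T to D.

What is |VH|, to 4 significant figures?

42.92

V is at the origin; V and D share the same y with |VD| = 60.9 and D in +x, so D = (60.9, 0). VT runs at 130.1° with |VT| = 17.8, so T = (-11.47, 13.62). H is determined by |TH| = 59.3 and |HD| = 26.9 together: it lies at the intersection of circle(T, 59.3) and circle(D, 26.9). With |TD| = 73.64, the foot of the radical line on TD is 55.78 from T and the perpendicular offset is √(59.3² − 55.78²) = 20.12. Taking the right-of-TD solution: H = (39.63, -16.47).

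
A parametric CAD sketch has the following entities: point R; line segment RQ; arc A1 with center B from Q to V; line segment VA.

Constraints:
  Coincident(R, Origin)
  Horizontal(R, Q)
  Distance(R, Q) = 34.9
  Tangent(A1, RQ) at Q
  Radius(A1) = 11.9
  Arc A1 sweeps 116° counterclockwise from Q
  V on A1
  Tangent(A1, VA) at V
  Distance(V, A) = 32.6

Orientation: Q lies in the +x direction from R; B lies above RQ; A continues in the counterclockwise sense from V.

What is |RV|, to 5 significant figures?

48.703

R is at the origin; R and Q share the same y with |RQ| = 34.9 and Q on the +x side, so Q = (34.900, 0.0000). The tangent condition forces BQ to be normal to RQ, so B = Q + (0, 11.9) = (34.900, 11.900). On A1, Q sits at bearing -90° from B; a 116° counterclockwise sweep puts V at bearing 26°, so V = B + 11.9·(cos 26°, sin 26°) = (45.596, 17.117). Then |RV| = |V − R| = 48.703.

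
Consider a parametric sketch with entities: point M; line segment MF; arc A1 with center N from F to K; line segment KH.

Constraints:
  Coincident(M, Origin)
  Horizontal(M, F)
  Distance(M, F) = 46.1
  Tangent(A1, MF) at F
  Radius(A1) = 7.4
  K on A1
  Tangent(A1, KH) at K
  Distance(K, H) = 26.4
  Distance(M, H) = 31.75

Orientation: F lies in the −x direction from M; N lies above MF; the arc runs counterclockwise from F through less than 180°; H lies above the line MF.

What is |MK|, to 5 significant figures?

40.688

M is at the origin; M and F share the same y with |MF| = 46.1 and F on the −x side, so F = (-46.100, 0.0000). Tangency of A1 to MF means the radius NF is perpendicular to MF, so N = F + (0, 7.4) = (-46.100, 7.4000). Since NK ⟂ KH (tangency), |NH| = √(7.4² + 26.4²) = 27.418 regardless of where K sits on A1. So H lies on both circle(M, 31.75) and circle(N, 27.418); the above-MF intersection is H = (-22.893, 22.000). K is the foot of the tangent from H: K = (-40.615, 2.4324).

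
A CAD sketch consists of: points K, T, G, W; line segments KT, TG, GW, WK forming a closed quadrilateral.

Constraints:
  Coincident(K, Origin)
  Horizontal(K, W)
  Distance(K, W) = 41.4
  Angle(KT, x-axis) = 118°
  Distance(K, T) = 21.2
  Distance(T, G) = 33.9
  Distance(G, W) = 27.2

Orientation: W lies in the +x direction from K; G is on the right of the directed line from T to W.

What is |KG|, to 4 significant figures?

15.33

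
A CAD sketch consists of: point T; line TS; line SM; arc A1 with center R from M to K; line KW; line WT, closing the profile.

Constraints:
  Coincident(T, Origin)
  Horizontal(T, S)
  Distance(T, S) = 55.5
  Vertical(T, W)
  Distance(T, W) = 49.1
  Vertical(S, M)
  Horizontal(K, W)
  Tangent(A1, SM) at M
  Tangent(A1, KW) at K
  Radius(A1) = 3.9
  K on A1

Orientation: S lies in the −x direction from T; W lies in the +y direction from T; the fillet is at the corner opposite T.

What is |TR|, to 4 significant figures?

68.60

T is at the origin; T and S share the same y with |TS| = 55.5 and S on the −x side, so S = (-55.50, 0.000). TW is vertical with |TW| = 49.1 and W on the +y side, so W = (0.000, 49.10). The virtual corner opposite T is at (-55.50, 49.10). The tangent condition forces RM to be normal to SM and tangency of A1 to KW means the radius RK is perpendicular to KW, with radius 3.9, so the center R sits 3.9 in from both sides at R = (-51.60, 45.20). Then |TR| = |R − T| = 68.60.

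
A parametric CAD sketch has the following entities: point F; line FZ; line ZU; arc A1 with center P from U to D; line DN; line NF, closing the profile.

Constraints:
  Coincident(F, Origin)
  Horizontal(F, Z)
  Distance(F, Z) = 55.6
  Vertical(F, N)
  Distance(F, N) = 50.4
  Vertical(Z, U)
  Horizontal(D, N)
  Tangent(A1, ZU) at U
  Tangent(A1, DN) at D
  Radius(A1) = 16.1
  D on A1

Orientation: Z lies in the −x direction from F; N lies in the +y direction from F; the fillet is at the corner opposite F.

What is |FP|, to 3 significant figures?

52.3

F is at the origin; FZ is horizontal with |FZ| = 55.6 and Z on the −x side, so Z = (-55.6, 0.00). F and N share the same x with |FN| = 50.4 and N on the +y side, so N = (0.00, 50.4). The virtual corner opposite F is at (-55.6, 50.4). Tangency of A1 to ZU means the radius PU is perpendicular to ZU and tangency of A1 to DN means the radius PD is perpendicular to DN, with radius 16.1, so the center P sits 16.1 in from both sides at P = (-39.5, 34.3). Then |FP| = |P − F| = 52.3.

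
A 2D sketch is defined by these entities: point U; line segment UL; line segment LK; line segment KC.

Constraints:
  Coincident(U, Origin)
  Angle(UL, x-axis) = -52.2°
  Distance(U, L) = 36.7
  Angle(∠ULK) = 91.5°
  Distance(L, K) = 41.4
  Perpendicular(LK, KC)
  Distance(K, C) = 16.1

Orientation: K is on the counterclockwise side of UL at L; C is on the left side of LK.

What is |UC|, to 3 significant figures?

47.1

∠ULK = 91.5°, so LK runs at -52.2° + (180° − 91.5°) = 36.3° from the x-axis; with |LK| = 41.4, K = L + 41.4·(cos 36.3°, sin 36.3°) = (55.9, -4.49). The perpendicularity gives KC at right angles to LK; with |KC| = 16.1 on the left of LK, C = K + 16.1·(-0.592, 0.806) = (46.3, 8.49). Then |UC| = |C − U| = 47.1.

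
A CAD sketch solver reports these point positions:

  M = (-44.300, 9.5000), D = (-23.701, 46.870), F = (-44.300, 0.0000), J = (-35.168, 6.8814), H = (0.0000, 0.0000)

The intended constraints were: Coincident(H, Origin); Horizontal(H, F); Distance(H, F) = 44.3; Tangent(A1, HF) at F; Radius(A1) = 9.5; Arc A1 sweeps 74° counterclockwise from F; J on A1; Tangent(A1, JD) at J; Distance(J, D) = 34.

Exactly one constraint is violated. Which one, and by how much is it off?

Distance(J, D) = 34 — off by 7.60.

H = (0.00, 0.00) ✓; H.y = 0.00, F.y = 0.00 ✓; |HF| = 44.30 ✓; ∠(MF, FH) = 90.00° ✓; |MF| = 9.500 ✓; bearing(M→J) − bearing(M→F) = 74.00° ✓; |MJ| = 9.500 ✓; ∠(MJ, JD) = 90.00° ✓; |JD| = 41.60 ✗.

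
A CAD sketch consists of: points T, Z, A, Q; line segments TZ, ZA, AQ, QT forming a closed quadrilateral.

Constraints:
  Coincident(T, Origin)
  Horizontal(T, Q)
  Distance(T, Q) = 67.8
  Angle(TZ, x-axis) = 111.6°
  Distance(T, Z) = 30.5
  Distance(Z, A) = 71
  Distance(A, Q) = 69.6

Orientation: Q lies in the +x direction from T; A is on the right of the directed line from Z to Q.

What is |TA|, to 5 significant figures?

40.624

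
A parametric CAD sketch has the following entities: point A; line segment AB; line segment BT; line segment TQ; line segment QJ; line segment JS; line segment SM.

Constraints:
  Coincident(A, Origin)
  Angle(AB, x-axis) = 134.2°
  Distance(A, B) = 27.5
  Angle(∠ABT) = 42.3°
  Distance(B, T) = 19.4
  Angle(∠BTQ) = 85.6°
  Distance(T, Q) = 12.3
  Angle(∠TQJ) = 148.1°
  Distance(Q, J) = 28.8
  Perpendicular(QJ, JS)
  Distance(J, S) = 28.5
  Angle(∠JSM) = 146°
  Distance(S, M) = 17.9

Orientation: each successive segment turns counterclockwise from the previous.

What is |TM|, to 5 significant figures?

47.029

A is at the origin; AB runs at 134.2° with length 27.5, so B = (-19.172, 19.715). ∠ABT = 42.3° gives BT at -88.100° from the x-axis; with |BT| = 19.4, T = (-18.529, 0.32571). ∠BTQ = 85.6° gives TQ at 6.3000° from the x-axis; with |TQ| = 12.3, Q = (-6.3031, 1.6754). ∠TQJ = 148.1° gives QJ at 38.200° from the x-axis; with |QJ| = 28.8, J = (16.330, 19.486). QJ is perpendicular to JS, so JS runs at 128.20°; with |JS| = 28.5, S = (-1.2951, 41.883). ∠JSM = 146.0° gives SM at 162.20° from the x-axis; with |SM| = 17.9, M = (-18.338, 47.354). Then |TM| = |M − T| = 47.029.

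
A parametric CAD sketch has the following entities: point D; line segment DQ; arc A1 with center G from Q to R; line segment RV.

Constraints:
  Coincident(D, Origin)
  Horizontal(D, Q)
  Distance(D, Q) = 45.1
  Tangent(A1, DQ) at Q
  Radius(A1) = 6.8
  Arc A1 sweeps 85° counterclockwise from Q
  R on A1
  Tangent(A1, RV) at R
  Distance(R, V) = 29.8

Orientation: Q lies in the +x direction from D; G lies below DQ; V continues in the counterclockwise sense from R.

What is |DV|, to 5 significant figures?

50.645

On A1, Q sits at bearing 90° from G; an 85° counterclockwise sweep puts R at bearing 175°, so R = G + 6.8·(cos 175°, sin 175°) = (38.326, -6.2073). Since A1 is tangent to RV there, GR ⟂ RV, so RV runs along (−sin 175°, cos 175°); with |RV| = 29.8, V = (35.729, -35.894). Then |DV| = |V − D| = 50.645.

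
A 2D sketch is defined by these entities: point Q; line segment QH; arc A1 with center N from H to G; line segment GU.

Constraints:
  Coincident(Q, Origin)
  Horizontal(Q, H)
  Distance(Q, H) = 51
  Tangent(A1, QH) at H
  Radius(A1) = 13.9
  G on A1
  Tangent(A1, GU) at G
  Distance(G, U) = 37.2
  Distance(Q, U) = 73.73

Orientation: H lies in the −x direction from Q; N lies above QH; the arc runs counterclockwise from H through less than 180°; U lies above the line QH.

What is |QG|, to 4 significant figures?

42.27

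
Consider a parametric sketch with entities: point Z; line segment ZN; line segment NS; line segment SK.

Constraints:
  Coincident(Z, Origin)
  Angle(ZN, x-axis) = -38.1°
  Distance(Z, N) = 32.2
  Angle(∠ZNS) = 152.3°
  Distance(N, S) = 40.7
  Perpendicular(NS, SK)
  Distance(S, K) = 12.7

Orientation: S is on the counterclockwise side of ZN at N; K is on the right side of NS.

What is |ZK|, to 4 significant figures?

74.54

Z is at the origin; ZN runs at -38.1° with length 32.2, so N = 32.2·(cos -38.1°, sin -38.1°) = (25.34, -19.87). ∠ZNS = 152.3°, so NS runs at -38.1° + (180° − 152.3°) = -10.40° from the x-axis; with |NS| = 40.7, S = N + 40.7·(cos -10.40°, sin -10.40°) = (65.37, -27.22). NS ⟂ SK; with |SK| = 12.7 on the right of NS, K = S + 12.7·(-0.1805, -0.9836) = (63.08, -39.71). Then |ZK| = |K − Z| = 74.54.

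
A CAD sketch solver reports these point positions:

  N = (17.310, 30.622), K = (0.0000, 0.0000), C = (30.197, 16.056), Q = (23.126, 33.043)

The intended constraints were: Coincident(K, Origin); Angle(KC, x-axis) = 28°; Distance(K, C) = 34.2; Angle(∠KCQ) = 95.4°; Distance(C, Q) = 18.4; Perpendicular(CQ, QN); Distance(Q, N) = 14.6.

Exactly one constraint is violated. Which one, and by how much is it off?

Distance(Q, N) = 14.6 — off by 8.30.

K = (0.00, 0.00) ✓; KC at 28.00° ✓; |KC| = 34.20 ✓; ∠KCQ = 95.40° ✓; |CQ| = 18.40 ✓; ∠(CQ, QN) = 90.00° ✓; |QN| = 6.300 ✗.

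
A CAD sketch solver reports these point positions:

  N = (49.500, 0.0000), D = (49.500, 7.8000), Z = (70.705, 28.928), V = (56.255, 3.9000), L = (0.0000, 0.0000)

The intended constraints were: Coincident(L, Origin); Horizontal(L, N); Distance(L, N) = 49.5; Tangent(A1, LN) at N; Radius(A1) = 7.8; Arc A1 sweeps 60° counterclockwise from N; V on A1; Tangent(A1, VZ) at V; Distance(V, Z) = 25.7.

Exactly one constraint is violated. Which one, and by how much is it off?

Distance(V, Z) = 25.7 — off by 3.20.

L = (0.00, 0.00) ✓; L.y = 0.00, N.y = 0.00 ✓; |LN| = 49.50 ✓; ∠(DN, NL) = 90.00° ✓; |DN| = 7.800 ✓; bearing(D→V) − bearing(D→N) = 60.00° ✓; |DV| = 7.800 ✓; ∠(DV, VZ) = 90.00° ✓; |VZ| = 28.90 ✗.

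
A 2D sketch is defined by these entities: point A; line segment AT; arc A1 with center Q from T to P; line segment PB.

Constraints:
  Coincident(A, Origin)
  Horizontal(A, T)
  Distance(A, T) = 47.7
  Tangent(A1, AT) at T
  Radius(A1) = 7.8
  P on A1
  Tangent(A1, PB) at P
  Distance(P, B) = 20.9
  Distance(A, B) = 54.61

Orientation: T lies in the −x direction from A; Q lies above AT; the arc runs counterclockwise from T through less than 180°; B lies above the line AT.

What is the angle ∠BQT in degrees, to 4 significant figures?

174.7°

Checks: |QP| = 7.800 ✓; ∠(QP, PB) = 90.00° ✓; |PB| = 20.90 ✓; |AB| = 54.61 ✓.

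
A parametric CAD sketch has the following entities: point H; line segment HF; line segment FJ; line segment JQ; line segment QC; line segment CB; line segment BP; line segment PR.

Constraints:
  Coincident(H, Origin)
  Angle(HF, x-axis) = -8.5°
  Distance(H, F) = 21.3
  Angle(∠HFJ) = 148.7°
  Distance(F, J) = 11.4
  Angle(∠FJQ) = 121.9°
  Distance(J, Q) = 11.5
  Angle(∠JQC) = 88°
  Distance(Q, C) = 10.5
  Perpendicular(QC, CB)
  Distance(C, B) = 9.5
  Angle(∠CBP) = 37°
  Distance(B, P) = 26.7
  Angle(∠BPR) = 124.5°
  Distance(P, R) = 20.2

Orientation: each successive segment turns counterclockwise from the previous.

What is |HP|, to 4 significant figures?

46.81

H is at the origin; HF runs at -8.5° with length 21.3, so F = (21.07, -3.148). ∠HFJ = 148.7° gives FJ at 22.80° from the x-axis; with |FJ| = 11.4, J = (31.58, 1.269). ∠FJQ = 121.9° gives JQ at 80.90° from the x-axis; with |JQ| = 11.5, Q = (33.39, 12.62). ∠JQC = 88.0° gives QC at 172.9° from the x-axis; with |QC| = 10.5, C = (22.97, 13.92). QC is perpendicular to CB, so CB runs at -97.10°; with |CB| = 9.5, B = (21.80, 4.495). ∠CBP = 37.0° gives BP at 45.90° from the x-axis; with |BP| = 26.7, P = (40.38, 23.67). Then |HP| = |P − H| = 46.81.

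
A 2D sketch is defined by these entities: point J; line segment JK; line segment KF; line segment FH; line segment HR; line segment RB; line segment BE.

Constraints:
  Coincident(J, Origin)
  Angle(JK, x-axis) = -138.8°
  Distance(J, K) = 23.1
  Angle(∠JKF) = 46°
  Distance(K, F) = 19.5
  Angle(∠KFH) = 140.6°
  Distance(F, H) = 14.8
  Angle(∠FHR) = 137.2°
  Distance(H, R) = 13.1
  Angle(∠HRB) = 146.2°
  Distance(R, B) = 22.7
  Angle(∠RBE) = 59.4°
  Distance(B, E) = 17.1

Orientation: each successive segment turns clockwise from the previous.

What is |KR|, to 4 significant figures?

39.63

∠KFH = 140.6° gives FH at 47.80° from the x-axis; with |FH| = 14.8, H = (-6.487, 15.22). ∠FHR = 137.2° gives HR at 5.000° from the x-axis; with |HR| = 13.1, R = (6.563, 16.37). Then |KR| = |R − K| = 39.63.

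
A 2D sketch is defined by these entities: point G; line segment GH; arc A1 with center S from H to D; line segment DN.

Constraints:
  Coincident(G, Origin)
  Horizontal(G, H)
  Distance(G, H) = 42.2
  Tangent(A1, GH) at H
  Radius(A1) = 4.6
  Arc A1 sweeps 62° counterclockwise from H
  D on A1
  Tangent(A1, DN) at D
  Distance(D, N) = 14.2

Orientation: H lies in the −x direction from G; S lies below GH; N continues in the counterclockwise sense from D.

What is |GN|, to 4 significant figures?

55.01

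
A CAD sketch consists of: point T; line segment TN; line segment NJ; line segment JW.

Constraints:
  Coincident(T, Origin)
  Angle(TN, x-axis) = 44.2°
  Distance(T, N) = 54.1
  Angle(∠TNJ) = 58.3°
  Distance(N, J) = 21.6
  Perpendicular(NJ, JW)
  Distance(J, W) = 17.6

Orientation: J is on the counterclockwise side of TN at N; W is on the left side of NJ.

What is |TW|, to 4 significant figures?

29.24

T is at the origin; TN runs at 44.2° with length 54.1, so N = 54.1·(cos 44.2°, sin 44.2°) = (38.78, 37.72). ∠TNJ = 58.3°, so NJ runs at 44.2° + (180° − 58.3°) = 165.9° from the x-axis; with |NJ| = 21.6, J = N + 21.6·(cos 165.9°, sin 165.9°) = (17.84, 42.98). NJ ⟂ JW; with |JW| = 17.6 on the left of NJ, W = J + 17.6·(-0.2436, -0.9699) = (13.55, 25.91). Then |TW| = |W − T| = 29.24.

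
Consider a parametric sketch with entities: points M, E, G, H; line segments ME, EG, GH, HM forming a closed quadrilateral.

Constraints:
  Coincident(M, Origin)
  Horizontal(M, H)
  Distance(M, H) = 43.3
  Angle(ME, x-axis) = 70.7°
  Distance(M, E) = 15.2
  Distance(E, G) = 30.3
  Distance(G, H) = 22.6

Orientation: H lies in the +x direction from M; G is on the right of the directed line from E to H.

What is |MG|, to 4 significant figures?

25.12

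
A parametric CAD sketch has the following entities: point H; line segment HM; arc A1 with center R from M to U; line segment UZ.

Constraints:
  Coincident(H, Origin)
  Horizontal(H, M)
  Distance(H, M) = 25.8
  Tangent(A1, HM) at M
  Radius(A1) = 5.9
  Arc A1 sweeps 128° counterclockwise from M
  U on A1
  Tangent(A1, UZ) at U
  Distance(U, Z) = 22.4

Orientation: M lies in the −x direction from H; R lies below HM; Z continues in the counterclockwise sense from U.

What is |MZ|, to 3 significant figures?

28.7

H is at the origin; H and M share the same y with |HM| = 25.8 and M on the −x side, so M = (-25.8, 0.00). Since A1 is tangent to HM there, RM ⟂ HM, so R = M + (0, -5.9) = (-25.8, -5.90). On A1, M sits at bearing 90° from R; a 128° counterclockwise sweep puts U at bearing 218°, so U = R + 5.9·(cos 218°, sin 218°) = (-30.4, -9.53). A1 meets UZ tangentially, so RU is at right angles to UZ, so UZ runs along (−sin 218°, cos 218°); with |UZ| = 22.4, Z = (-16.7, -27.2). Then |MZ| = |Z − M| = 28.7.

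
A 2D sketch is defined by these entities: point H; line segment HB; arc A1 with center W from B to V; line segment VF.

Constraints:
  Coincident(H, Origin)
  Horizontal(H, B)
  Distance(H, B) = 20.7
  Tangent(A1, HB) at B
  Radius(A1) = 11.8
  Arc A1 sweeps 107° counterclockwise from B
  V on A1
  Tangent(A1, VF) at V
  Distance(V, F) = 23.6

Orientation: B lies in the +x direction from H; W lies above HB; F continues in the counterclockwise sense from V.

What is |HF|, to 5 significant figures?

45.382

H is at the origin; HB is horizontal with |HB| = 20.7 and B on the +x side, so B = (20.700, 0.0000). Tangency of A1 to HB means the radius WB is perpendicular to HB, so W = B + (0, 11.8) = (20.700, 11.800). On A1, B sits at bearing -90° from W; a 107° counterclockwise sweep puts V at bearing 17°, so V = W + 11.8·(cos 17°, sin 17°) = (31.984, 15.250). The tangent condition forces WV to be normal to VF, so VF runs along (−sin 17°, cos 17°); with |VF| = 23.6, F = (25.084, 37.819). Then |HF| = |F − H| = 45.382.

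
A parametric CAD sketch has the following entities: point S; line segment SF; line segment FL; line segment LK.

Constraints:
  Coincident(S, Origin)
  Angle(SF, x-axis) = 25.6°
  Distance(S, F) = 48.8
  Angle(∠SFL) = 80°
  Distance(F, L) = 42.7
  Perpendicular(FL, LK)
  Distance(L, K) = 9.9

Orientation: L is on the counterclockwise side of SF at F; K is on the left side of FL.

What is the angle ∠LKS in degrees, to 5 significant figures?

138.11°

∠SFL = 80.0°, so FL runs at 25.6° + (180° − 80.0°) = 125.60° from the x-axis; with |FL| = 42.7, L = F + 42.7·(cos 125.60°, sin 125.60°) = (19.153, 55.805). FL is perpendicular to LK; with |LK| = 9.9 on the left of FL, K = L + 9.9·(-0.81310, -0.58212) = (11.103, 50.042). Then cos ∠LKS = KL·KS / (|KL||KS|), giving 138.11°.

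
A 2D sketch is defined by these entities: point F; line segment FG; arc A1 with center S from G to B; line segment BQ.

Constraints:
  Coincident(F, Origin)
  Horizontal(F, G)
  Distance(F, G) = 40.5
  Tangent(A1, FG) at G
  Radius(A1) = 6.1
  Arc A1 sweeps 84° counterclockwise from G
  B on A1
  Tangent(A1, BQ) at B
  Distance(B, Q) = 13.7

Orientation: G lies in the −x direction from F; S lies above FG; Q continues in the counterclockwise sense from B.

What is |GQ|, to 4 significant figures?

20.51

F is at the origin; FG is horizontal with |FG| = 40.5 and G on the −x side, so G = (-40.50, 0.000). Since A1 is tangent to FG there, SG ⟂ FG, so S = G + (0, 6.1) = (-40.50, 6.100). On A1, G sits at bearing -90° from S; an 84° counterclockwise sweep puts B at bearing -6°, so B = S + 6.1·(cos -6°, sin -6°) = (-34.43, 5.462). Tangency of A1 to BQ means the radius SB is perpendicular to BQ, so BQ runs along (−sin -6°, cos -6°); with |BQ| = 13.7, Q = (-33.00, 19.09). Then |GQ| = |Q − G| = 20.51.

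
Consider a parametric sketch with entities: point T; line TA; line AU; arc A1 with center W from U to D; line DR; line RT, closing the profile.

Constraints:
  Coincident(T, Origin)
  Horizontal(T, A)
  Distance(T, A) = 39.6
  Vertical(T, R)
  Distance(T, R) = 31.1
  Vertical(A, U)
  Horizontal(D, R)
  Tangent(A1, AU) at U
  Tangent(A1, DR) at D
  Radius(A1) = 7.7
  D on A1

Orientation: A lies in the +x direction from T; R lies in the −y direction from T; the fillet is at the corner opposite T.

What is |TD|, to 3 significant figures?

44.6

T is at the origin; T and A share the same y with |TA| = 39.6 and A on the +x side, so A = (39.6, 0.00). TR is vertical with |TR| = 31.1 and R on the −y side, so R = (0.00, -31.1). The virtual corner opposite T is at (39.6, -31.1). Tangency of A1 to AU means the radius WU is perpendicular to AU and since A1 is tangent to DR there, WD ⟂ DR, with radius 7.7, so the center W sits 7.7 in from both sides at W = (31.9, -23.4). That places the tangent points at U = (39.6, -23.4) on AU and D = (31.9, -31.1) on DR. Then |TD| = |D − T| = 44.6.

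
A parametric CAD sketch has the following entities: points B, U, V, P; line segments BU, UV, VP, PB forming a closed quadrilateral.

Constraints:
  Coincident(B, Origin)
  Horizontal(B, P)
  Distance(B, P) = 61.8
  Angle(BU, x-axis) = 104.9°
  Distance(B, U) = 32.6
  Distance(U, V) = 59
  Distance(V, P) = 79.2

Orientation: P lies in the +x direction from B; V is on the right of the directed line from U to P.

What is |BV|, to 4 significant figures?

30.08

B is at the origin; BP is horizontal with |BP| = 61.8 and P in +x, so P = (61.8, 0). BU runs at 104.9° with |BU| = 32.6, so U = (-8.383, 31.50). V is determined by |UV| = 59.0 and |VP| = 79.2 together: it lies at the intersection of circle(U, 59.0) and circle(P, 79.2). With |UP| = 76.93, the foot of the radical line on UP is 20.32 from U and the perpendicular offset is √(59.0² − 20.32²) = 55.39. Taking the right-of-UP solution: V = (-12.53, -27.35).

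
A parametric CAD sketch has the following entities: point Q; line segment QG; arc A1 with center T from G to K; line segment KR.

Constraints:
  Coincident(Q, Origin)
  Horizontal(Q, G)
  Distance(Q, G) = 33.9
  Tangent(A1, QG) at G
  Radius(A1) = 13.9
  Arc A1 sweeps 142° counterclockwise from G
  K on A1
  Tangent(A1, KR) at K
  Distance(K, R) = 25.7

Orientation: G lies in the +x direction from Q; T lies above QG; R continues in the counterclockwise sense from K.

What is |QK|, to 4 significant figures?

49.20

Q is at the origin; QG is horizontal with |QG| = 33.9 and G on the +x side, so G = (33.90, 0.000). Since A1 is tangent to QG there, TG ⟂ QG, so T = G + (0, 13.9) = (33.90, 13.90). On A1, G sits at bearing -90° from T; a 142° counterclockwise sweep puts K at bearing 52°, so K = T + 13.9·(cos 52°, sin 52°) = (42.46, 24.85). Then |QK| = |K − Q| = 49.20.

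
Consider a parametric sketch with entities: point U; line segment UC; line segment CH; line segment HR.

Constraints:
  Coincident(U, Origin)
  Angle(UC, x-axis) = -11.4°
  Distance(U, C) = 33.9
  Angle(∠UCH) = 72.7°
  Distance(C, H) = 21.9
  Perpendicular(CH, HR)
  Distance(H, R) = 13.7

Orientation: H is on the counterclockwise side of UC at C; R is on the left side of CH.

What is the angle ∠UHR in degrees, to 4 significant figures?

20.06°

U is at the origin; UC runs at -11.4° with length 33.9, so C = 33.9·(cos -11.4°, sin -11.4°) = (33.23, -6.701). ∠UCH = 72.7°, so CH runs at -11.4° + (180° − 72.7°) = 95.90° from the x-axis; with |CH| = 21.9, H = C + 21.9·(cos 95.90°, sin 95.90°) = (30.98, 15.08). The perpendicularity gives HR at right angles to CH; with |HR| = 13.7 on the left of CH, R = H + 13.7·(-0.9947, -0.1028) = (17.35, 13.68). Then cos ∠UHR = HU·HR / (|HU||HR|), giving 20.06°.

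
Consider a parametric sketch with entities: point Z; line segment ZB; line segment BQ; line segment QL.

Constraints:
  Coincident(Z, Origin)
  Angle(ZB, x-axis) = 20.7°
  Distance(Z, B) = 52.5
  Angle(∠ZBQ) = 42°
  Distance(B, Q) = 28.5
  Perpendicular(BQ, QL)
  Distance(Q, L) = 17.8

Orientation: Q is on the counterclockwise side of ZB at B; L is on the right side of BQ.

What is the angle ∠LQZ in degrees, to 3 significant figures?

163°

∠ZBQ = 42.0°, so BQ runs at 20.7° + (180° − 42.0°) = 159° from the x-axis; with |BQ| = 28.5, Q = B + 28.5·(cos 159°, sin 159°) = (22.6, 28.9). BQ is perpendicular to QL; with |QL| = 17.8 on the right of BQ, L = Q + 17.8·(0.363, 0.932) = (29.0, 45.5). Then cos ∠LQZ = QL·QZ / (|QL||QZ|), giving 163°.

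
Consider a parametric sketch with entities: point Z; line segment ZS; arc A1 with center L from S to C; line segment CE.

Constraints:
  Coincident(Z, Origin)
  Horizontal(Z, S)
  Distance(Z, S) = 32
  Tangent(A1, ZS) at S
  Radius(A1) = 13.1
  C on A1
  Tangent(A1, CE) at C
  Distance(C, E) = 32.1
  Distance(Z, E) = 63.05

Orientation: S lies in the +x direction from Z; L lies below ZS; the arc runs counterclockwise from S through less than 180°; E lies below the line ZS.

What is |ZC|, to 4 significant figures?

31.00

Z is at the origin; Z and S share the same y with |ZS| = 32.0 and S on the +x side, so S = (32.00, 0.000). Tangency of A1 to ZS means the radius LS is perpendicular to ZS, so L = S + (0, -13.1) = (32.00, -13.10). Since LC ⟂ CE (tangency), |LE| = √(13.1² + 32.1²) = 34.67 regardless of where C sits on A1. So E lies on both circle(Z, 63.05) and circle(L, 34.67); the below-ZS intersection is E = (43.22, -45.90). C is the foot of the tangent from E: C = (22.13, -21.71).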